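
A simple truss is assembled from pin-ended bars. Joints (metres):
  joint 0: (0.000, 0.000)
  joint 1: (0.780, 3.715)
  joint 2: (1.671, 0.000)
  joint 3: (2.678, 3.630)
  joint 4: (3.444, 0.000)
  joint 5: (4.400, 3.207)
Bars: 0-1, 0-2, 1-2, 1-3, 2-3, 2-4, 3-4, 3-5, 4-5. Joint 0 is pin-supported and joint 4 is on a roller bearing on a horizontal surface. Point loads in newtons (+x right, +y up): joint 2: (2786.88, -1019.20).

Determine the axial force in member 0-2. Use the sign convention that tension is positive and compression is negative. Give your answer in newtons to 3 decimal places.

N=6 nodes, M=9 members, R=3 reactions → 2N=12, M+R=12
member 0 (0-1): L=3.7960, (cx,cy)=(0.2055,0.9787)
member 1 (0-2): L=1.6710, (cx,cy)=(1.0000,0.0000)
member 2 (1-2): L=3.8204, (cx,cy)=(0.2332,-0.9724)
member 3 (1-3): L=1.8999, (cx,cy)=(0.9990,-0.0447)
member 4 (2-3): L=3.7671, (cx,cy)=(0.2673,0.9636)
member 5 (2-4): L=1.7730, (cx,cy)=(1.0000,0.0000)
member 6 (3-4): L=3.7099, (cx,cy)=(0.2065,-0.9785)
member 7 (3-5): L=1.7732, (cx,cy)=(0.9711,-0.2386)
member 8 (4-5): L=3.3465, (cx,cy)=(0.2857,0.9583)
solve A·x = −loads:
  F[0-1] = -536.1330 N (compression)
  F[0-2] = +2897.0443 N (tension)
  F[1-2] = +550.5595 N (tension)
  F[1-3] = -238.8073 N (compression)
  F[2-3] = +502.0950 N (tension)
  F[2-4] = +104.3506 N (tension)
  F[3-4] = -505.3974 N (compression)
  F[3-5] = -0.0000 N (compression)
  F[4-5] = +0.0000 N (tension)
  Rx@0 = -2786.8800 N
  Ry@0 = +524.6927 N
  Ry@4 = +494.5073 N

2897.044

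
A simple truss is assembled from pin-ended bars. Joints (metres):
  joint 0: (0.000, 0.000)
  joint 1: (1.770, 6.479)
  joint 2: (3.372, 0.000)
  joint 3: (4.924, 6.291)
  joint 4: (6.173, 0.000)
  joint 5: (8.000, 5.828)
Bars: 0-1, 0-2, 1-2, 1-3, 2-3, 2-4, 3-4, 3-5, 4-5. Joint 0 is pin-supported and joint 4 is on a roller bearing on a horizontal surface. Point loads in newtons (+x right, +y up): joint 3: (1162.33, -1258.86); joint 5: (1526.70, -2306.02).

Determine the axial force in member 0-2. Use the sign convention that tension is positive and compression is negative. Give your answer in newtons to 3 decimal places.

1854.784

N=6 nodes, M=9 members, R=3 reactions → 2N=12, M+R=12
member 0 (0-1): L=6.7164, (cx,cy)=(0.2635,0.9647)
member 1 (0-2): L=3.3720, (cx,cy)=(1.0000,0.0000)
member 2 (1-2): L=6.6741, (cx,cy)=(0.2400,-0.9708)
member 3 (1-3): L=3.1596, (cx,cy)=(0.9982,-0.0595)
member 4 (2-3): L=6.4796, (cx,cy)=(0.2395,0.9709)
member 5 (2-4): L=2.8010, (cx,cy)=(1.0000,0.0000)
member 6 (3-4): L=6.4138, (cx,cy)=(0.1947,-0.9809)
member 7 (3-5): L=3.1107, (cx,cy)=(0.9889,-0.1488)
member 8 (4-5): L=6.1077, (cx,cy)=(0.2991,0.9542)
solve A·x = −loads:
  F[0-1] = +3165.6228 N (tension)
  F[0-2] = +1854.7835 N (tension)
  F[1-2] = -3244.7295 N (compression)
  F[1-3] = +1615.9476 N (tension)
  F[2-3] = +3244.3075 N (tension)
  F[2-4] = +298.8674 N (tension)
  F[3-4] = -4726.4171 N (compression)
  F[3-5] = +2172.4388 N (tension)
  F[4-5] = -2077.8061 N (compression)
  Rx@0 = -2689.0300 N
  Ry@0 = -3053.7191 N
  Ry@4 = +6618.5991 N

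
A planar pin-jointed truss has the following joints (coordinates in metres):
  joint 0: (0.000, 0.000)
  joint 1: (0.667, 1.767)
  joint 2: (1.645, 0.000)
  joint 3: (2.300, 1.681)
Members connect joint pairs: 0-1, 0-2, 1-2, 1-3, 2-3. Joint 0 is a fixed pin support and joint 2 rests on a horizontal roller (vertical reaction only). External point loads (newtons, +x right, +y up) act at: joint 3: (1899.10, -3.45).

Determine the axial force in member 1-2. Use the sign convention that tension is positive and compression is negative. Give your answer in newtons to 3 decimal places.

-2331.745

N=4 nodes, M=5 members, R=3 reactions → 2N=8, M+R=8
member 0 (0-1): L=1.8887, (cx,cy)=(0.3532,0.9356)
member 1 (0-2): L=1.6450, (cx,cy)=(1.0000,0.0000)
member 2 (1-2): L=2.0196, (cx,cy)=(0.4843,-0.8749)
member 3 (1-3): L=1.6353, (cx,cy)=(0.9986,-0.0526)
member 4 (2-3): L=1.8041, (cx,cy)=(0.3631,0.9318)
solve A·x = −loads:
  F[0-1] = +2075.7870 N (tension)
  F[0-2] = +1166.0287 N (tension)
  F[1-2] = -2331.7453 N (compression)
  F[1-3] = +1864.8112 N (tension)
  F[2-3] = +101.5515 N (tension)
  Rx@0 = -1899.1000 N
  Ry@0 = -1942.0346 N
  Ry@2 = +1945.4846 N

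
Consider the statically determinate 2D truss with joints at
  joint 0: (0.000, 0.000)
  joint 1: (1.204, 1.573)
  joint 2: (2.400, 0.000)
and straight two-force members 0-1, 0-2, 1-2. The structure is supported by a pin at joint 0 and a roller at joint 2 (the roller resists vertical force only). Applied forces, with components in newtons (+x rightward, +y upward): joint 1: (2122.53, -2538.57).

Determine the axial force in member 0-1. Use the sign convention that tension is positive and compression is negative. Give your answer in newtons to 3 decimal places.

158.783

N=3 nodes, M=3 members, R=3 reactions → 2N=6, M+R=6
member 0 (0-1): L=1.9809, (cx,cy)=(0.6078,0.7941)
member 1 (0-2): L=2.4000, (cx,cy)=(1.0000,0.0000)
member 2 (1-2): L=1.9760, (cx,cy)=(0.6053,-0.7960)
solve A·x = −loads:
  F[0-1] = +158.7833 N (tension)
  F[0-2] = +2026.0206 N (tension)
  F[1-2] = -3347.4108 N (compression)
  Rx@0 = -2122.5300 N
  Ry@0 = -126.0875 N
  Ry@2 = +2664.6575 N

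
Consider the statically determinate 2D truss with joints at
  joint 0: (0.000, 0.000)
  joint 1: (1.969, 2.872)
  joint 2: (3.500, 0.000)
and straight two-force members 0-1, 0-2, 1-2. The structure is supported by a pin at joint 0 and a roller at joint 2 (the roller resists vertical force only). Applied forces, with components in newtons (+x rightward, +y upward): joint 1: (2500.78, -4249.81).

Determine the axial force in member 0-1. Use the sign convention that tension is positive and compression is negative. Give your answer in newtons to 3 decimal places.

234.100

N=3 nodes, M=3 members, R=3 reactions → 2N=6, M+R=6
member 0 (0-1): L=3.4821, (cx,cy)=(0.5655,0.8248)
member 1 (0-2): L=3.5000, (cx,cy)=(1.0000,0.0000)
member 2 (1-2): L=3.2546, (cx,cy)=(0.4704,-0.8824)
solve A·x = −loads:
  F[0-1] = +234.0996 N (tension)
  F[0-2] = +2368.4071 N (tension)
  F[1-2] = -5034.7419 N (compression)
  Rx@0 = -2500.7800 N
  Ry@0 = -193.0803 N
  Ry@2 = +4442.8903 N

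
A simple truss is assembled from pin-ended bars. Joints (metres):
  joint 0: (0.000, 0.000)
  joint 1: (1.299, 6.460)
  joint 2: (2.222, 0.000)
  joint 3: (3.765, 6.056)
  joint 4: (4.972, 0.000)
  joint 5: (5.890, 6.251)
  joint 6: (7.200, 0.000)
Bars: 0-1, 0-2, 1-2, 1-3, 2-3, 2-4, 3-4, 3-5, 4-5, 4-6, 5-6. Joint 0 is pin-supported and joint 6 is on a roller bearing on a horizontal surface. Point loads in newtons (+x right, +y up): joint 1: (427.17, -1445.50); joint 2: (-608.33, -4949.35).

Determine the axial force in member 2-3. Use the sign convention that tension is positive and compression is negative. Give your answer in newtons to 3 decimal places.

N=7 nodes, M=11 members, R=3 reactions → 2N=14, M+R=14
member 0 (0-1): L=6.5893, (cx,cy)=(0.1971,0.9804)
member 1 (0-2): L=2.2220, (cx,cy)=(1.0000,0.0000)
member 2 (1-2): L=6.5256, (cx,cy)=(0.1414,-0.9899)
member 3 (1-3): L=2.4989, (cx,cy)=(0.9868,-0.1617)
member 4 (2-3): L=6.2495, (cx,cy)=(0.2469,0.9690)
member 5 (2-4): L=2.7500, (cx,cy)=(1.0000,0.0000)
member 6 (3-4): L=6.1751, (cx,cy)=(0.1955,-0.9807)
member 7 (3-5): L=2.1339, (cx,cy)=(0.9958,0.0914)
member 8 (4-5): L=6.3180, (cx,cy)=(0.1453,0.9894)
member 9 (4-6): L=2.2280, (cx,cy)=(1.0000,0.0000)
member 10 (5-6): L=6.3868, (cx,cy)=(0.2051,-0.9787)
solve A·x = −loads:
  F[0-1] = -4307.9059 N (compression)
  F[0-2] = +668.0898 N (tension)
  F[1-2] = +3089.6361 N (tension)
  F[1-3] = -1736.2682 N (compression)
  F[2-3] = +1951.1828 N (tension)
  F[2-4] = +1231.6784 N (tension)
  F[3-4] = -2287.6011 N (compression)
  F[3-5] = -787.8354 N (compression)
  F[4-5] = +2267.5394 N (tension)
  F[4-6] = +455.0700 N (tension)
  F[5-6] = -2218.6545 N (compression)
  Rx@0 = +181.1600 N
  Ry@0 = +4223.3669 N
  Ry@6 = +2171.4831 N

1951.183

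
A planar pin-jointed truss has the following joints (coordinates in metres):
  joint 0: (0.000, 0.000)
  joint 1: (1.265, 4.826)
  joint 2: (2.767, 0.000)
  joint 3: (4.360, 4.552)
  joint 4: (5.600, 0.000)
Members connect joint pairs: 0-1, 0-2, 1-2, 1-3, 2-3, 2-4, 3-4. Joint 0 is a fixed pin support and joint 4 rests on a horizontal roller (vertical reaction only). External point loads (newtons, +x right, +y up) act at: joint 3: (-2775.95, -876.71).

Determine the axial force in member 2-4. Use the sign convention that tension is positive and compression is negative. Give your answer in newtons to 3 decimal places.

N=5 nodes, M=7 members, R=3 reactions → 2N=10, M+R=10
member 0 (0-1): L=4.9890, (cx,cy)=(0.2536,0.9673)
member 1 (0-2): L=2.7670, (cx,cy)=(1.0000,0.0000)
member 2 (1-2): L=5.0543, (cx,cy)=(0.2972,-0.9548)
member 3 (1-3): L=3.1071, (cx,cy)=(0.9961,-0.0882)
member 4 (2-3): L=4.8227, (cx,cy)=(0.3303,0.9439)
member 5 (2-4): L=2.8330, (cx,cy)=(1.0000,0.0000)
member 6 (3-4): L=4.7179, (cx,cy)=(0.2628,-0.9648)
solve A·x = −loads:
  F[0-1] = -2533.3680 N (compression)
  F[0-2] = -2133.5996 N (compression)
  F[1-2] = +2700.4888 N (tension)
  F[1-3] = -1450.5077 N (compression)
  F[2-3] = -2731.8263 N (compression)
  F[2-4] = -428.7342 N (compression)
  F[3-4] = +1631.2198 N (tension)
  Rx@0 = +2775.9500 N
  Ry@0 = +2450.5794 N
  Ry@4 = -1573.8694 N

-428.734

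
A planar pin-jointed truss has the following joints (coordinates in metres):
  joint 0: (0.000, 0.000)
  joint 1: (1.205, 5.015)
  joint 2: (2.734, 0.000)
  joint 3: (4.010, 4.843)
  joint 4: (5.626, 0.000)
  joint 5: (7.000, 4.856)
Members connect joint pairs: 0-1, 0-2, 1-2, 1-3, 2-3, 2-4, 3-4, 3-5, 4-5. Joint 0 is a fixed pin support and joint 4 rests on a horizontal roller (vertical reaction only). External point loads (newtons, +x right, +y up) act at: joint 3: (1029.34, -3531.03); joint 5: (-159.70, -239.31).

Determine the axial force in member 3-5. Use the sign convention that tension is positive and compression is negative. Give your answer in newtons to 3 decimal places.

N=6 nodes, M=9 members, R=3 reactions → 2N=12, M+R=12
member 0 (0-1): L=5.1577, (cx,cy)=(0.2336,0.9723)
member 1 (0-2): L=2.7340, (cx,cy)=(1.0000,0.0000)
member 2 (1-2): L=5.2429, (cx,cy)=(0.2916,-0.9565)
member 3 (1-3): L=2.8103, (cx,cy)=(0.9981,-0.0612)
member 4 (2-3): L=5.0083, (cx,cy)=(0.2548,0.9670)
member 5 (2-4): L=2.8920, (cx,cy)=(1.0000,0.0000)
member 6 (3-4): L=5.1055, (cx,cy)=(0.3165,-0.9486)
member 7 (3-5): L=2.9900, (cx,cy)=(1.0000,0.0043)
member 8 (4-5): L=5.0466, (cx,cy)=(0.2723,0.9622)
solve A·x = −loads:
  F[0-1] = -213.4693 N (compression)
  F[0-2] = +919.5128 N (tension)
  F[1-2] = +224.3864 N (tension)
  F[1-3] = -115.5276 N (compression)
  F[2-3] = -221.9572 N (compression)
  F[2-4] = +1041.5009 N (tension)
  F[3-4] = -3504.0272 N (compression)
  F[3-5] = -92.1017 N (compression)
  F[4-5] = -248.2890 N (compression)
  Rx@0 = -869.6400 N
  Ry@0 = +207.5617 N
  Ry@4 = +3562.7783 N

-92.102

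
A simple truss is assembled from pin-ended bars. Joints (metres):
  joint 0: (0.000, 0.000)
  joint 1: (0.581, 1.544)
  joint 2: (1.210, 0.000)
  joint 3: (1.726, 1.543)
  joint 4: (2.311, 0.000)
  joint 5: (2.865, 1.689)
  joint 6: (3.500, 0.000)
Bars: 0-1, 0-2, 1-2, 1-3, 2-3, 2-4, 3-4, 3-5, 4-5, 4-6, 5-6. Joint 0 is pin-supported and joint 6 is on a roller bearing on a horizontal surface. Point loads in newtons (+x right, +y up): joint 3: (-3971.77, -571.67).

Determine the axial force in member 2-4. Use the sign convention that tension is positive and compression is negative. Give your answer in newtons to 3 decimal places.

N=7 nodes, M=11 members, R=3 reactions → 2N=14, M+R=14
member 0 (0-1): L=1.6497, (cx,cy)=(0.3522,0.9359)
member 1 (0-2): L=1.2100, (cx,cy)=(1.0000,0.0000)
member 2 (1-2): L=1.6672, (cx,cy)=(0.3773,-0.9261)
member 3 (1-3): L=1.1450, (cx,cy)=(1.0000,-0.0009)
member 4 (2-3): L=1.6270, (cx,cy)=(0.3171,0.9484)
member 5 (2-4): L=1.1010, (cx,cy)=(1.0000,0.0000)
member 6 (3-4): L=1.6502, (cx,cy)=(0.3545,-0.9351)
member 7 (3-5): L=1.1483, (cx,cy)=(0.9919,0.1271)
member 8 (4-5): L=1.7775, (cx,cy)=(0.3117,0.9502)
member 9 (4-6): L=1.1890, (cx,cy)=(1.0000,0.0000)
member 10 (5-6): L=1.8044, (cx,cy)=(0.3519,-0.9360)
solve A·x = −loads:
  F[0-1] = -2180.4389 N (compression)
  F[0-2] = -3203.8497 N (compression)
  F[1-2] = +2205.0914 N (tension)
  F[1-3] = -1599.8530 N (compression)
  F[2-3] = -2153.2983 N (compression)
  F[2-4] = -1689.0000 N (compression)
  F[3-4] = +1719.1002 N (tension)
  F[3-5] = +1088.3980 N (tension)
  F[4-5] = -1691.7116 N (compression)
  F[4-6] = -552.3140 N (compression)
  F[5-6] = +1569.4624 N (tension)
  Rx@0 = +3971.7700 N
  Ry@0 = +2040.7382 N
  Ry@6 = -1469.0682 N

-1689.000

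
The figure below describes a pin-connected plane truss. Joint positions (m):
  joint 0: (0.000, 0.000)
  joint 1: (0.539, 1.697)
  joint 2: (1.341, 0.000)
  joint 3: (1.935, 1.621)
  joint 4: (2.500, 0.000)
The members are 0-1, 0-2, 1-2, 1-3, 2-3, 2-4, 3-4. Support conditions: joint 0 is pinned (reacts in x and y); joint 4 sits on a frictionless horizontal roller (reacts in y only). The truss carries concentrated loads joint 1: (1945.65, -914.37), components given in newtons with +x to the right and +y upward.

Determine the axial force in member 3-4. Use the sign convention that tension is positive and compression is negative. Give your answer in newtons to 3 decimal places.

N=5 nodes, M=7 members, R=3 reactions → 2N=10, M+R=10
member 0 (0-1): L=1.7805, (cx,cy)=(0.3027,0.9531)
member 1 (0-2): L=1.3410, (cx,cy)=(1.0000,0.0000)
member 2 (1-2): L=1.8770, (cx,cy)=(0.4273,-0.9041)
member 3 (1-3): L=1.3981, (cx,cy)=(0.9985,-0.0544)
member 4 (2-3): L=1.7264, (cx,cy)=(0.3441,0.9389)
member 5 (2-4): L=1.1590, (cx,cy)=(1.0000,0.0000)
member 6 (3-4): L=1.7166, (cx,cy)=(0.3291,-0.9443)
solve A·x = −loads:
  F[0-1] = +633.1840 N (tension)
  F[0-2] = +1753.9746 N (tension)
  F[1-2] = -1614.7452 N (compression)
  F[1-3] = -1065.5944 N (compression)
  F[2-3] = +1554.8503 N (tension)
  F[2-4] = +529.0454 N (tension)
  F[3-4] = -1607.4028 N (compression)
  Rx@0 = -1945.6500 N
  Ry@0 = -603.4754 N
  Ry@4 = +1517.8454 N

-1607.403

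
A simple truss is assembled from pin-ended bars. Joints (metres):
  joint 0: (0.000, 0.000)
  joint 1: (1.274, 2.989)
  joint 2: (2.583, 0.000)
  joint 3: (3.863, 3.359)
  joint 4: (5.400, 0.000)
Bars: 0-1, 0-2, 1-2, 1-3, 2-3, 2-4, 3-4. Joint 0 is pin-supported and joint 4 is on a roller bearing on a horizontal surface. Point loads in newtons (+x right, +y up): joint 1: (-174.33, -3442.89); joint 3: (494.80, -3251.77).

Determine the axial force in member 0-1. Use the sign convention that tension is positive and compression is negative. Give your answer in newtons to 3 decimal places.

-3636.047

N=5 nodes, M=7 members, R=3 reactions → 2N=10, M+R=10
member 0 (0-1): L=3.2492, (cx,cy)=(0.3921,0.9199)
member 1 (0-2): L=2.5830, (cx,cy)=(1.0000,0.0000)
member 2 (1-2): L=3.2631, (cx,cy)=(0.4012,-0.9160)
member 3 (1-3): L=2.6153, (cx,cy)=(0.9899,0.1415)
member 4 (2-3): L=3.5946, (cx,cy)=(0.3561,0.9345)
member 5 (2-4): L=2.8170, (cx,cy)=(1.0000,0.0000)
member 6 (3-4): L=3.6939, (cx,cy)=(0.4161,-0.9093)
solve A·x = −loads:
  F[0-1] = -3636.0468 N (compression)
  F[0-2] = +1746.1583 N (tension)
  F[1-2] = -284.4233 N (compression)
  F[1-3] = -1148.8150 N (compression)
  F[2-3] = +278.8097 N (tension)
  F[2-4] = +1532.7793 N (tension)
  F[3-4] = -3683.8039 N (compression)
  Rx@0 = -320.4700 N
  Ry@0 = +3344.8840 N
  Ry@4 = +3349.7760 N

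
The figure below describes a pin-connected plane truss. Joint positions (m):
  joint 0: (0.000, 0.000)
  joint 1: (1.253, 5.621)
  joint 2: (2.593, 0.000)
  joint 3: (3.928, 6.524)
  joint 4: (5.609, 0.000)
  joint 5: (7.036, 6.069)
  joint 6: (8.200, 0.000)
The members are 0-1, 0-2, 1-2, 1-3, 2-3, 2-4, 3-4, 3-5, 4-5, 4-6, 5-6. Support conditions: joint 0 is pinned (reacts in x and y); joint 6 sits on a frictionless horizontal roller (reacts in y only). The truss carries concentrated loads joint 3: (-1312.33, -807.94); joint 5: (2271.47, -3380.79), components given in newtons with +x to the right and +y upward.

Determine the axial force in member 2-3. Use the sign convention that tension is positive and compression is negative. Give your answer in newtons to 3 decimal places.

N=7 nodes, M=11 members, R=3 reactions → 2N=14, M+R=14
member 0 (0-1): L=5.7590, (cx,cy)=(0.2176,0.9760)
member 1 (0-2): L=2.5930, (cx,cy)=(1.0000,0.0000)
member 2 (1-2): L=5.7785, (cx,cy)=(0.2319,-0.9727)
member 3 (1-3): L=2.8233, (cx,cy)=(0.9475,0.3198)
member 4 (2-3): L=6.6592, (cx,cy)=(0.2005,0.9797)
member 5 (2-4): L=3.0160, (cx,cy)=(1.0000,0.0000)
member 6 (3-4): L=6.7371, (cx,cy)=(0.2495,-0.9684)
member 7 (3-5): L=3.1411, (cx,cy)=(0.9895,-0.1449)
member 8 (4-5): L=6.2345, (cx,cy)=(0.2289,0.9735)
member 9 (4-6): L=2.5910, (cx,cy)=(1.0000,0.0000)
member 10 (5-6): L=6.1796, (cx,cy)=(0.1884,-0.9821)
solve A·x = −loads:
  F[0-1] = -270.2359 N (compression)
  F[0-2] = +1017.9363 N (tension)
  F[1-2] = +232.0734 N (tension)
  F[1-3] = -118.8558 N (compression)
  F[2-3] = -230.4253 N (compression)
  F[2-4] = +1117.9471 N (tension)
  F[3-4] = -765.2035 N (compression)
  F[3-5] = +1358.7829 N (tension)
  F[4-5] = +761.2088 N (tension)
  F[4-6] = +752.7867 N (tension)
  F[5-6] = -3996.5061 N (compression)
  Rx@0 = -959.1400 N
  Ry@0 = +263.7620 N
  Ry@6 = +3924.9680 N

-230.425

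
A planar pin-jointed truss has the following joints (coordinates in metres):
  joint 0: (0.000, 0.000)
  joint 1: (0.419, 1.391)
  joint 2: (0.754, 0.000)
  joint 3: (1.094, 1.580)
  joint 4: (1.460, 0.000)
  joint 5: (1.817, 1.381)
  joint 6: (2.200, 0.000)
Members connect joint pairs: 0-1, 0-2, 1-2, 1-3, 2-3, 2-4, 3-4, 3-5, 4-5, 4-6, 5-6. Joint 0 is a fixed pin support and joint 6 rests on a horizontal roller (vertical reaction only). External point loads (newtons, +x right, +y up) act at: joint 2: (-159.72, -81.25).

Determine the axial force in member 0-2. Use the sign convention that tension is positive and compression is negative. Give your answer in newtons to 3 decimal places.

-143.634

N=7 nodes, M=11 members, R=3 reactions → 2N=14, M+R=14
member 0 (0-1): L=1.4527, (cx,cy)=(0.2884,0.9575)
member 1 (0-2): L=0.7540, (cx,cy)=(1.0000,0.0000)
member 2 (1-2): L=1.4308, (cx,cy)=(0.2341,-0.9722)
member 3 (1-3): L=0.7010, (cx,cy)=(0.9630,0.2696)
member 4 (2-3): L=1.6162, (cx,cy)=(0.2104,0.9776)
member 5 (2-4): L=0.7060, (cx,cy)=(1.0000,0.0000)
member 6 (3-4): L=1.6218, (cx,cy)=(0.2257,-0.9742)
member 7 (3-5): L=0.7499, (cx,cy)=(0.9641,-0.2654)
member 8 (4-5): L=1.4264, (cx,cy)=(0.2503,0.9682)
member 9 (4-6): L=0.7400, (cx,cy)=(1.0000,0.0000)
member 10 (5-6): L=1.4331, (cx,cy)=(0.2672,-0.9636)
solve A·x = −loads:
  F[0-1] = -55.7736 N (compression)
  F[0-2] = -143.6337 N (compression)
  F[1-2] = +47.1199 N (tension)
  F[1-3] = -28.1619 N (compression)
  F[2-3] = +36.2512 N (tension)
  F[2-4] = +19.4926 N (tension)
  F[3-4] = -24.6482 N (compression)
  F[3-5] = -14.4483 N (compression)
  F[4-5] = +24.8018 N (tension)
  F[4-6] = +7.7228 N (tension)
  F[5-6] = -28.8977 N (compression)
  Rx@0 = +159.7200 N
  Ry@0 = +53.4034 N
  Ry@6 = +27.8466 N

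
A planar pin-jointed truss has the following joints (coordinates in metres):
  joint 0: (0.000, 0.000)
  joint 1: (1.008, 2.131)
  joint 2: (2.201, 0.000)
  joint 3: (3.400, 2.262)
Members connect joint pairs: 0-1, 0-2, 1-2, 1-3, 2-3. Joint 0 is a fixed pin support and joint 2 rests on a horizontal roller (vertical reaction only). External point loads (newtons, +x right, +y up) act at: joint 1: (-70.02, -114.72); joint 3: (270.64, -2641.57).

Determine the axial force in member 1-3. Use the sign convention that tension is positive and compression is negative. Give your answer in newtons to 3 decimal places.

N=4 nodes, M=5 members, R=3 reactions → 2N=8, M+R=8
member 0 (0-1): L=2.3574, (cx,cy)=(0.4276,0.9040)
member 1 (0-2): L=2.2010, (cx,cy)=(1.0000,0.0000)
member 2 (1-2): L=2.4422, (cx,cy)=(0.4885,-0.8726)
member 3 (1-3): L=2.3956, (cx,cy)=(0.9985,0.0547)
member 4 (2-3): L=2.5601, (cx,cy)=(0.4683,0.8836)
solve A·x = −loads:
  F[0-1] = +1755.7732 N (tension)
  F[0-2] = -550.1380 N (compression)
  F[1-2] = -1842.4304 N (compression)
  F[1-3] = +1723.3676 N (tension)
  F[2-3] = -3096.3836 N (compression)
  Rx@0 = -200.6200 N
  Ry@0 = -1587.1679 N
  Ry@2 = +4343.4579 N

1723.368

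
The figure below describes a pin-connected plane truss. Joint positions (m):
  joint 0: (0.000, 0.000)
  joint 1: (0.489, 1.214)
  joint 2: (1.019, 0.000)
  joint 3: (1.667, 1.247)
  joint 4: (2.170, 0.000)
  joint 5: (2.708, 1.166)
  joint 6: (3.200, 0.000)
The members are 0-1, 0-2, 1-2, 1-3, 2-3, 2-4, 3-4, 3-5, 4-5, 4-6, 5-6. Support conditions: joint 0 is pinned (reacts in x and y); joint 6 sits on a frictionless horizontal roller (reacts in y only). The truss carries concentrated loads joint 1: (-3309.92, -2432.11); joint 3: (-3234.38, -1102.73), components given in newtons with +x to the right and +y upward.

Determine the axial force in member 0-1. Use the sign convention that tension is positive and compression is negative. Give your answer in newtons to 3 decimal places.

-5503.394

N=7 nodes, M=11 members, R=3 reactions → 2N=14, M+R=14
member 0 (0-1): L=1.3088, (cx,cy)=(0.3736,0.9276)
member 1 (0-2): L=1.0190, (cx,cy)=(1.0000,0.0000)
member 2 (1-2): L=1.3246, (cx,cy)=(0.4001,-0.9165)
member 3 (1-3): L=1.1785, (cx,cy)=(0.9996,0.0280)
member 4 (2-3): L=1.4053, (cx,cy)=(0.4611,0.8873)
member 5 (2-4): L=1.1510, (cx,cy)=(1.0000,0.0000)
member 6 (3-4): L=1.3446, (cx,cy)=(0.3741,-0.9274)
member 7 (3-5): L=1.0441, (cx,cy)=(0.9970,-0.0776)
member 8 (4-5): L=1.2841, (cx,cy)=(0.4190,0.9080)
member 9 (4-6): L=1.0300, (cx,cy)=(1.0000,0.0000)
member 10 (5-6): L=1.2656, (cx,cy)=(0.3888,-0.9213)
solve A·x = −loads:
  F[0-1] = -5503.3939 N (compression)
  F[0-2] = -4488.0719 N (compression)
  F[1-2] = +2918.9444 N (tension)
  F[1-3] = +85.8387 N (tension)
  F[2-3] = -3014.7486 N (compression)
  F[2-4] = -1930.0656 N (compression)
  F[3-4] = +1580.5726 N (tension)
  F[3-5] = +1342.8488 N (tension)
  F[4-5] = -1614.3262 N (compression)
  F[4-6] = -662.4650 N (compression)
  F[5-6] = +1704.0313 N (tension)
  Rx@0 = +6544.3000 N
  Ry@0 = +5104.8281 N
  Ry@6 = -1569.9881 N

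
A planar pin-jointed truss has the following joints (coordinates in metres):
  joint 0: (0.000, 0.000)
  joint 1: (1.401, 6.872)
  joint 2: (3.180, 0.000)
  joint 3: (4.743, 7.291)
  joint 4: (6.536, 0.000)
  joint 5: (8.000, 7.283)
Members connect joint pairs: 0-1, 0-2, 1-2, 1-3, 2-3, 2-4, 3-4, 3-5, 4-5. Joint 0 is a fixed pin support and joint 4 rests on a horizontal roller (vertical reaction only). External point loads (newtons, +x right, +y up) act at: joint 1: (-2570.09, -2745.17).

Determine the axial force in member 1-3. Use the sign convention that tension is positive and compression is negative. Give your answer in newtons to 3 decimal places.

N=6 nodes, M=9 members, R=3 reactions → 2N=12, M+R=12
member 0 (0-1): L=7.0134, (cx,cy)=(0.1998,0.9798)
member 1 (0-2): L=3.1800, (cx,cy)=(1.0000,0.0000)
member 2 (1-2): L=7.0985, (cx,cy)=(0.2506,-0.9681)
member 3 (1-3): L=3.3682, (cx,cy)=(0.9922,0.1244)
member 4 (2-3): L=7.4567, (cx,cy)=(0.2096,0.9778)
member 5 (2-4): L=3.3560, (cx,cy)=(1.0000,0.0000)
member 6 (3-4): L=7.5082, (cx,cy)=(0.2388,-0.9711)
member 7 (3-5): L=3.2570, (cx,cy)=(1.0000,-0.0025)
member 8 (4-5): L=7.4287, (cx,cy)=(0.1971,0.9804)
solve A·x = −loads:
  F[0-1] = -4958.9004 N (compression)
  F[0-2] = -1579.4918 N (compression)
  F[1-2] = +2312.9479 N (tension)
  F[1-3] = +1007.6596 N (tension)
  F[2-3] = -2290.0075 N (compression)
  F[2-4] = -519.8203 N (compression)
  F[3-4] = +2176.7602 N (tension)
  F[3-5] = -0.0000 N (tension)
  F[4-5] = +0.0000 N (tension)
  Rx@0 = +2570.0900 N
  Ry@0 = +4858.9514 N
  Ry@4 = -2113.7814 N

1007.660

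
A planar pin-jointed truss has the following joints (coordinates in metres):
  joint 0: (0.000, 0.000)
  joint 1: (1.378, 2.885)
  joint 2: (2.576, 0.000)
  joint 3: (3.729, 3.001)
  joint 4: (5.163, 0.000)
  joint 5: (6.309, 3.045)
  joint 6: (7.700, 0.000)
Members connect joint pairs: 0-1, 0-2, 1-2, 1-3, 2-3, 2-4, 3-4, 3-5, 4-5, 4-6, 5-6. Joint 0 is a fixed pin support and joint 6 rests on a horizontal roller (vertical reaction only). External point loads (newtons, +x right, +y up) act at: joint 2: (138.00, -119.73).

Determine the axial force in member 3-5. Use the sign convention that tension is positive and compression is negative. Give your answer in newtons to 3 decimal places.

N=7 nodes, M=11 members, R=3 reactions → 2N=14, M+R=14
member 0 (0-1): L=3.1972, (cx,cy)=(0.4310,0.9024)
member 1 (0-2): L=2.5760, (cx,cy)=(1.0000,0.0000)
member 2 (1-2): L=3.1238, (cx,cy)=(0.3835,-0.9235)
member 3 (1-3): L=2.3539, (cx,cy)=(0.9988,0.0493)
member 4 (2-3): L=3.2149, (cx,cy)=(0.3586,0.9335)
member 5 (2-4): L=2.5870, (cx,cy)=(1.0000,0.0000)
member 6 (3-4): L=3.3260, (cx,cy)=(0.4311,-0.9023)
member 7 (3-5): L=2.5804, (cx,cy)=(0.9999,0.0171)
member 8 (4-5): L=3.2535, (cx,cy)=(0.3522,0.9359)
member 9 (4-6): L=2.5370, (cx,cy)=(1.0000,0.0000)
member 10 (5-6): L=3.3477, (cx,cy)=(0.4155,-0.9096)
solve A·x = −loads:
  F[0-1] = -88.2970 N (compression)
  F[0-2] = +176.0561 N (tension)
  F[1-2] = +82.5467 N (tension)
  F[1-3] = -69.7977 N (compression)
  F[2-3] = +46.5946 N (tension)
  F[2-4] = +53.0020 N (tension)
  F[3-4] = -45.0280 N (compression)
  F[3-5] = -33.5932 N (compression)
  F[4-5] = +43.4100 N (tension)
  F[4-6] = +18.2978 N (tension)
  F[5-6] = -44.0366 N (compression)
  Rx@0 = -138.0000 N
  Ry@0 = +79.6749 N
  Ry@6 = +40.0551 N

-33.593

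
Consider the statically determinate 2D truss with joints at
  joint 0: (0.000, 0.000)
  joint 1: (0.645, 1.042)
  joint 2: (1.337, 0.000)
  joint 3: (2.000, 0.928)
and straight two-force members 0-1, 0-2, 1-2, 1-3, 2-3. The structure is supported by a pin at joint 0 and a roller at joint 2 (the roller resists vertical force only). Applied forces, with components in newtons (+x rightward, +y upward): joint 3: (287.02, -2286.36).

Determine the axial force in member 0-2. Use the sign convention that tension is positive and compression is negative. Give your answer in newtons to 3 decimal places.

N=4 nodes, M=5 members, R=3 reactions → 2N=8, M+R=8
member 0 (0-1): L=1.2255, (cx,cy)=(0.5263,0.8503)
member 1 (0-2): L=1.3370, (cx,cy)=(1.0000,0.0000)
member 2 (1-2): L=1.2509, (cx,cy)=(0.5532,-0.8330)
member 3 (1-3): L=1.3598, (cx,cy)=(0.9965,-0.0838)
member 4 (2-3): L=1.1405, (cx,cy)=(0.5813,0.8137)
solve A·x = −loads:
  F[0-1] = +1567.7056 N (tension)
  F[0-2] = -538.1050 N (compression)
  F[1-2] = -1783.1316 N (compression)
  F[1-3] = +1817.9954 N (tension)
  F[2-3] = -2622.6041 N (compression)
  Rx@0 = -287.0200 N
  Ry@0 = -1332.9927 N
  Ry@2 = +3619.3527 N

-538.105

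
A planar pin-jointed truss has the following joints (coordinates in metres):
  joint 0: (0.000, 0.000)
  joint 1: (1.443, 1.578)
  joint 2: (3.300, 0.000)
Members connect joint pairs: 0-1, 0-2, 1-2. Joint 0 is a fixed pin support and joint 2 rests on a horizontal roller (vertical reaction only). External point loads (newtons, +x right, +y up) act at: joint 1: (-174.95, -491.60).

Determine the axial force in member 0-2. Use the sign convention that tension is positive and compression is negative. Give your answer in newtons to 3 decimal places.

154.521

N=3 nodes, M=3 members, R=3 reactions → 2N=6, M+R=6
member 0 (0-1): L=2.1383, (cx,cy)=(0.6748,0.7380)
member 1 (0-2): L=3.3000, (cx,cy)=(1.0000,0.0000)
member 2 (1-2): L=2.4369, (cx,cy)=(0.7620,-0.6475)
solve A·x = −loads:
  F[0-1] = -488.2247 N (compression)
  F[0-2] = +154.5210 N (tension)
  F[1-2] = -202.7753 N (compression)
  Rx@0 = +174.9500 N
  Ry@0 = +360.2946 N
  Ry@2 = +131.3054 N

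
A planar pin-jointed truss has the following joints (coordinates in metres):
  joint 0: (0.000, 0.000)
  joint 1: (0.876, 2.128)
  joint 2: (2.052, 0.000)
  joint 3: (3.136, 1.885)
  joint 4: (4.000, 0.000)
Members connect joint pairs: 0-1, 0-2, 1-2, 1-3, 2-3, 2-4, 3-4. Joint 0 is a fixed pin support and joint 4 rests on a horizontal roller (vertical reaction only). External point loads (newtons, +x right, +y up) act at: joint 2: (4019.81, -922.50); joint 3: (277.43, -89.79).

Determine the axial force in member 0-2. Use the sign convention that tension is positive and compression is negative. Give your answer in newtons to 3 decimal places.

N=5 nodes, M=7 members, R=3 reactions → 2N=10, M+R=10
member 0 (0-1): L=2.3013, (cx,cy)=(0.3807,0.9247)
member 1 (0-2): L=2.0520, (cx,cy)=(1.0000,0.0000)
member 2 (1-2): L=2.4313, (cx,cy)=(0.4837,-0.8752)
member 3 (1-3): L=2.2730, (cx,cy)=(0.9943,-0.1069)
member 4 (2-3): L=2.1745, (cx,cy)=(0.4985,0.8669)
member 5 (2-4): L=1.9480, (cx,cy)=(1.0000,0.0000)
member 6 (3-4): L=2.0736, (cx,cy)=(0.4167,-0.9091)
solve A·x = −loads:
  F[0-1] = -365.4246 N (compression)
  F[0-2] = +4436.3434 N (tension)
  F[1-2] = +428.6384 N (tension)
  F[1-3] = -348.4266 N (compression)
  F[2-3] = +631.3872 N (tension)
  F[2-4] = +309.1042 N (tension)
  F[3-4] = -741.8419 N (compression)
  Rx@0 = -4297.2400 N
  Ry@0 = +337.9133 N
  Ry@4 = +674.3767 N

4436.343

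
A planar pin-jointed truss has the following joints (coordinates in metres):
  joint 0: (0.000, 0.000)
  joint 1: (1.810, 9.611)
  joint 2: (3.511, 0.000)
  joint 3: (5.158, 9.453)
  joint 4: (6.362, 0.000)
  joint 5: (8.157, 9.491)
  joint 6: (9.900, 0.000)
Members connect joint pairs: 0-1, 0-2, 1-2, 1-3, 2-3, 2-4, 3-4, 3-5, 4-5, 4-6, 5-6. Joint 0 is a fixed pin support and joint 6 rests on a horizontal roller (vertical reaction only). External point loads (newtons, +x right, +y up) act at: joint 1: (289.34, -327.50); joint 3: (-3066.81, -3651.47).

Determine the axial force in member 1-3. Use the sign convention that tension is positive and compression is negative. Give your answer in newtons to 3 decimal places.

N=7 nodes, M=11 members, R=3 reactions → 2N=14, M+R=14
member 0 (0-1): L=9.7799, (cx,cy)=(0.1851,0.9827)
member 1 (0-2): L=3.5110, (cx,cy)=(1.0000,0.0000)
member 2 (1-2): L=9.7604, (cx,cy)=(0.1743,-0.9847)
member 3 (1-3): L=3.3517, (cx,cy)=(0.9989,-0.0471)
member 4 (2-3): L=9.5954, (cx,cy)=(0.1716,0.9852)
member 5 (2-4): L=2.8510, (cx,cy)=(1.0000,0.0000)
member 6 (3-4): L=9.5294, (cx,cy)=(0.1263,-0.9920)
member 7 (3-5): L=2.9992, (cx,cy)=(0.9999,0.0127)
member 8 (4-5): L=9.6592, (cx,cy)=(0.1858,0.9826)
member 9 (4-6): L=3.5380, (cx,cy)=(1.0000,0.0000)
member 10 (5-6): L=9.6497, (cx,cy)=(0.1806,-0.9836)
solve A·x = −loads:
  F[0-1] = -4746.0753 N (compression)
  F[0-2] = -1899.1019 N (compression)
  F[1-2] = +4497.5092 N (tension)
  F[1-3] = -1953.6892 N (compression)
  F[2-3] = -4495.3995 N (compression)
  F[2-4] = -343.6815 N (compression)
  F[3-4] = +693.9210 N (tension)
  F[3-5] = +256.0277 N (tension)
  F[4-5] = -700.5629 N (compression)
  F[4-6] = -125.8200 N (compression)
  F[5-6] = +696.5737 N (tension)
  Rx@0 = +2777.4700 N
  Ry@0 = +4664.0863 N
  Ry@6 = -685.1163 N

-1953.689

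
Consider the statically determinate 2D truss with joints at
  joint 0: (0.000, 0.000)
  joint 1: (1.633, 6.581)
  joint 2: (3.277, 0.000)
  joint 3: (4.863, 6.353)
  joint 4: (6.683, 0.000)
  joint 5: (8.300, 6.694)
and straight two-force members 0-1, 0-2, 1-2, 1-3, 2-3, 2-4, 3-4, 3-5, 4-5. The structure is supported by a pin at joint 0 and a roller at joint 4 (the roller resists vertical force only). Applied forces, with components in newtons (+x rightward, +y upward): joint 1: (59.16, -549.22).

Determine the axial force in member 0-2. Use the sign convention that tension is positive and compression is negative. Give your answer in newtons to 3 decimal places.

147.686

N=6 nodes, M=9 members, R=3 reactions → 2N=12, M+R=12
member 0 (0-1): L=6.7806, (cx,cy)=(0.2408,0.9706)
member 1 (0-2): L=3.2770, (cx,cy)=(1.0000,0.0000)
member 2 (1-2): L=6.7832, (cx,cy)=(0.2424,-0.9702)
member 3 (1-3): L=3.2380, (cx,cy)=(0.9975,-0.0704)
member 4 (2-3): L=6.5480, (cx,cy)=(0.2422,0.9702)
member 5 (2-4): L=3.4060, (cx,cy)=(1.0000,0.0000)
member 6 (3-4): L=6.6086, (cx,cy)=(0.2754,-0.9613)
member 7 (3-5): L=3.4539, (cx,cy)=(0.9951,0.0987)
member 8 (4-5): L=6.8865, (cx,cy)=(0.2348,0.9720)
solve A·x = −loads:
  F[0-1] = -367.5796 N (compression)
  F[0-2] = +147.6860 N (tension)
  F[1-2] = -190.9968 N (compression)
  F[1-3] = -101.6479 N (compression)
  F[2-3] = +190.9894 N (tension)
  F[2-4] = +55.1356 N (tension)
  F[3-4] = -200.2016 N (compression)
  F[3-5] = -0.0000 N (tension)
  F[4-5] = +0.0000 N (tension)
  Rx@0 = -59.1600 N
  Ry@0 = +356.7603 N
  Ry@4 = +192.4597 N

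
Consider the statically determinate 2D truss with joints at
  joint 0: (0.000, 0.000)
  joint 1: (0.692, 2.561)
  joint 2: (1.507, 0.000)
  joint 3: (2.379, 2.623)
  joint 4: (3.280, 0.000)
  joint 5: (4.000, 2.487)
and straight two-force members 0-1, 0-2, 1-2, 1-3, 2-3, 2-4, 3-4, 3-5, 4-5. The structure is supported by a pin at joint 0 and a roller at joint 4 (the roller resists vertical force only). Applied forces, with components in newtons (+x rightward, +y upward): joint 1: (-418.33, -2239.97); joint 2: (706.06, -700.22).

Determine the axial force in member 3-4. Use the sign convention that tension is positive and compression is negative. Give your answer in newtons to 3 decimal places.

-494.488

N=6 nodes, M=9 members, R=3 reactions → 2N=12, M+R=12
member 0 (0-1): L=2.6528, (cx,cy)=(0.2609,0.9654)
member 1 (0-2): L=1.5070, (cx,cy)=(1.0000,0.0000)
member 2 (1-2): L=2.6876, (cx,cy)=(0.3032,-0.9529)
member 3 (1-3): L=1.6881, (cx,cy)=(0.9993,0.0367)
member 4 (2-3): L=2.7641, (cx,cy)=(0.3155,0.9489)
member 5 (2-4): L=1.7730, (cx,cy)=(1.0000,0.0000)
member 6 (3-4): L=2.7734, (cx,cy)=(0.3249,-0.9458)
member 7 (3-5): L=1.6267, (cx,cy)=(0.9965,-0.0836)
member 8 (4-5): L=2.5891, (cx,cy)=(0.2781,0.9606)
solve A·x = −loads:
  F[0-1] = -2561.1947 N (compression)
  F[0-2] = +955.8229 N (tension)
  F[1-2] = +231.7021 N (tension)
  F[1-3] = -320.2426 N (compression)
  F[2-3] = +505.2273 N (tension)
  F[2-4] = +160.6435 N (tension)
  F[3-4] = -494.4884 N (compression)
  F[3-5] = -0.0000 N (compression)
  F[4-5] = +0.0000 N (tension)
  Rx@0 = -287.7300 N
  Ry@0 = +2472.5230 N
  Ry@4 = +467.6670 N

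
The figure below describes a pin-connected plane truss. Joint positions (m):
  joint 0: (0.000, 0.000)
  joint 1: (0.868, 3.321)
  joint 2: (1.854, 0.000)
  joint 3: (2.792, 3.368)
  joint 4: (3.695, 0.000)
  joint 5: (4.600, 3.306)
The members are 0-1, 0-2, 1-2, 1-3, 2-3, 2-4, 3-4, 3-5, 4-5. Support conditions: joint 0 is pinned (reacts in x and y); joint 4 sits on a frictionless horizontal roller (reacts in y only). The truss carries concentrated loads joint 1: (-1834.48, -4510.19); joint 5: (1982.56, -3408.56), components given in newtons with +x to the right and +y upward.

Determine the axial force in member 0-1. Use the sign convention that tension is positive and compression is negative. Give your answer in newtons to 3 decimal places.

N=6 nodes, M=9 members, R=3 reactions → 2N=12, M+R=12
member 0 (0-1): L=3.4326, (cx,cy)=(0.2529,0.9675)
member 1 (0-2): L=1.8540, (cx,cy)=(1.0000,0.0000)
member 2 (1-2): L=3.4643, (cx,cy)=(0.2846,-0.9586)
member 3 (1-3): L=1.9246, (cx,cy)=(0.9997,0.0244)
member 4 (2-3): L=3.4962, (cx,cy)=(0.2683,0.9633)
member 5 (2-4): L=1.8410, (cx,cy)=(1.0000,0.0000)
member 6 (3-4): L=3.4870, (cx,cy)=(0.2590,-0.9659)
member 7 (3-5): L=1.8091, (cx,cy)=(0.9994,-0.0343)
member 8 (4-5): L=3.4276, (cx,cy)=(0.2640,0.9645)
solve A·x = −loads:
  F[0-1] = -2574.4767 N (compression)
  F[0-2] = +799.0944 N (tension)
  F[1-2] = -2061.4005 N (compression)
  F[1-3] = +1770.7074 N (tension)
  F[2-3] = +2051.3503 N (tension)
  F[2-4] = -337.9821 N (compression)
  F[3-4] = -2193.2576 N (compression)
  F[3-5] = +2890.2178 N (tension)
  F[4-5] = -3431.2678 N (compression)
  Rx@0 = -148.0800 N
  Ry@0 = +2490.8052 N
  Ry@4 = +5427.9448 N

-2574.477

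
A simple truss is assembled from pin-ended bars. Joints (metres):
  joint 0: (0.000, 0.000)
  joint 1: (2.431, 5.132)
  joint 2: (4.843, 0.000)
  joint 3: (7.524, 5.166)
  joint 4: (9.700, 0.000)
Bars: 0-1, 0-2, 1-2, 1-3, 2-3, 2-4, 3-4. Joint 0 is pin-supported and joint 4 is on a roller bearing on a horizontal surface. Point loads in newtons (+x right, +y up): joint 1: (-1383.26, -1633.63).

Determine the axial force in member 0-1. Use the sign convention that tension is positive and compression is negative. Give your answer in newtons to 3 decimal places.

N=5 nodes, M=7 members, R=3 reactions → 2N=10, M+R=10
member 0 (0-1): L=5.6787, (cx,cy)=(0.4281,0.9037)
member 1 (0-2): L=4.8430, (cx,cy)=(1.0000,0.0000)
member 2 (1-2): L=5.6706, (cx,cy)=(0.4254,-0.9050)
member 3 (1-3): L=5.0931, (cx,cy)=(1.0000,0.0067)
member 4 (2-3): L=5.8203, (cx,cy)=(0.4606,0.8876)
member 5 (2-4): L=4.8570, (cx,cy)=(1.0000,0.0000)
member 6 (3-4): L=5.6056, (cx,cy)=(0.3882,-0.9216)
solve A·x = −loads:
  F[0-1] = -2164.4154 N (compression)
  F[0-2] = -456.6869 N (compression)
  F[1-2] = +358.5057 N (tension)
  F[1-3] = +304.2014 N (tension)
  F[2-3] = -365.5482 N (compression)
  F[2-4] = -135.8110 N (compression)
  F[3-4] = +349.8620 N (tension)
  Rx@0 = +1383.2600 N
  Ry@0 = +1956.0564 N
  Ry@4 = -322.4264 N

-2164.415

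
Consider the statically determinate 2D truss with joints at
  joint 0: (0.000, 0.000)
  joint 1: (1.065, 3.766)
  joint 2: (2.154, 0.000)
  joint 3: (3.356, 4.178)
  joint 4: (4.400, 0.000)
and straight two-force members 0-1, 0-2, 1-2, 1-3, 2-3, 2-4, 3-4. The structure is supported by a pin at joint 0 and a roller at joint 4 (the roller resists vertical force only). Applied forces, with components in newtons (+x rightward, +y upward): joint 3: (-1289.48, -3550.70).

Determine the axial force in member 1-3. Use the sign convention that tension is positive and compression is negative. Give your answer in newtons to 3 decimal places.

-1141.775

N=5 nodes, M=7 members, R=3 reactions → 2N=10, M+R=10
member 0 (0-1): L=3.9137, (cx,cy)=(0.2721,0.9623)
member 1 (0-2): L=2.1540, (cx,cy)=(1.0000,0.0000)
member 2 (1-2): L=3.9203, (cx,cy)=(0.2778,-0.9606)
member 3 (1-3): L=2.3278, (cx,cy)=(0.9842,0.1770)
member 4 (2-3): L=4.3475, (cx,cy)=(0.2765,0.9610)
member 5 (2-4): L=2.2460, (cx,cy)=(1.0000,0.0000)
member 6 (3-4): L=4.3065, (cx,cy)=(0.2424,-0.9702)
solve A·x = −loads:
  F[0-1] = -2147.9621 N (compression)
  F[0-2] = -704.9731 N (compression)
  F[1-2] = +1941.2160 N (tension)
  F[1-3] = -1141.7752 N (compression)
  F[2-3] = -1940.4569 N (compression)
  F[2-4] = +370.7714 N (tension)
  F[3-4] = -1529.4187 N (compression)
  Rx@0 = +1289.4800 N
  Ry@0 = +2066.9041 N
  Ry@4 = +1483.7959 N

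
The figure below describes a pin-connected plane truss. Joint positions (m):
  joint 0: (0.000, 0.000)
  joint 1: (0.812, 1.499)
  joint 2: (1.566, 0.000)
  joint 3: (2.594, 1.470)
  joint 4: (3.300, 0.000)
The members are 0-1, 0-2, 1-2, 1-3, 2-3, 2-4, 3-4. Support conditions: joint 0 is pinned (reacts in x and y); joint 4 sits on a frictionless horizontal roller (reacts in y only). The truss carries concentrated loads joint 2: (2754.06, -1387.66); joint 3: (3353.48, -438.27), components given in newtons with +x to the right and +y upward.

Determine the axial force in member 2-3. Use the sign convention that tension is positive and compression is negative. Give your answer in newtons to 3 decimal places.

N=5 nodes, M=7 members, R=3 reactions → 2N=10, M+R=10
member 0 (0-1): L=1.7048, (cx,cy)=(0.4763,0.8793)
member 1 (0-2): L=1.5660, (cx,cy)=(1.0000,0.0000)
member 2 (1-2): L=1.6780, (cx,cy)=(0.4494,-0.8934)
member 3 (1-3): L=1.7822, (cx,cy)=(0.9999,-0.0163)
member 4 (2-3): L=1.7938, (cx,cy)=(0.5731,0.8195)
member 5 (2-4): L=1.7340, (cx,cy)=(1.0000,0.0000)
member 6 (3-4): L=1.6307, (cx,cy)=(0.4329,-0.9014)
solve A·x = −loads:
  F[0-1] = +763.0176 N (tension)
  F[0-2] = +5744.1132 N (tension)
  F[1-2] = -763.8735 N (compression)
  F[1-3] = +706.7729 N (tension)
  F[2-3] = +2526.0325 N (tension)
  F[2-4] = +1199.1614 N (tension)
  F[3-4] = -2769.8710 N (compression)
  Rx@0 = -6107.5400 N
  Ry@0 = -670.9074 N
  Ry@4 = +2496.8374 N

2526.033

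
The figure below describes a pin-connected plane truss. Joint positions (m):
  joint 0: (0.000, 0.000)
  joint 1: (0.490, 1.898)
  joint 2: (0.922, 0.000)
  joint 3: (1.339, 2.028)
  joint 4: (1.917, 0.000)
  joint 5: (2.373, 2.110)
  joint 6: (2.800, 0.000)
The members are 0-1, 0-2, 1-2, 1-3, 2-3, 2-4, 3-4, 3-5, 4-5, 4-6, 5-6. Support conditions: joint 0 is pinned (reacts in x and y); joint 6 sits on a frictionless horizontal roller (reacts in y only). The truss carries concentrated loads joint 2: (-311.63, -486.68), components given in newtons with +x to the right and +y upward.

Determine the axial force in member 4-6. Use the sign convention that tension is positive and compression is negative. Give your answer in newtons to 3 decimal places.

32.431

N=7 nodes, M=11 members, R=3 reactions → 2N=14, M+R=14
member 0 (0-1): L=1.9602, (cx,cy)=(0.2500,0.9683)
member 1 (0-2): L=0.9220, (cx,cy)=(1.0000,0.0000)
member 2 (1-2): L=1.9465, (cx,cy)=(0.2219,-0.9751)
member 3 (1-3): L=0.8589, (cx,cy)=(0.9885,0.1514)
member 4 (2-3): L=2.0704, (cx,cy)=(0.2014,0.9795)
member 5 (2-4): L=0.9950, (cx,cy)=(1.0000,0.0000)
member 6 (3-4): L=2.1088, (cx,cy)=(0.2741,-0.9617)
member 7 (3-5): L=1.0372, (cx,cy)=(0.9969,0.0791)
member 8 (4-5): L=2.1587, (cx,cy)=(0.2112,0.9774)
member 9 (4-6): L=0.8830, (cx,cy)=(1.0000,0.0000)
member 10 (5-6): L=2.1528, (cx,cy)=(0.1983,-0.9801)
solve A·x = −loads:
  F[0-1] = -337.1258 N (compression)
  F[0-2] = -227.3585 N (compression)
  F[1-2] = +310.7092 N (tension)
  F[1-3] = -155.0137 N (compression)
  F[2-3] = +187.5628 N (tension)
  F[2-4] = +115.4513 N (tension)
  F[3-4] = -172.2653 N (compression)
  F[3-5] = -68.4485 N (compression)
  F[4-5] = +169.4926 N (tension)
  F[4-6] = +32.4311 N (tension)
  F[5-6] = -163.5054 N (compression)
  Rx@0 = +311.6300 N
  Ry@0 = +326.4232 N
  Ry@6 = +160.2568 N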